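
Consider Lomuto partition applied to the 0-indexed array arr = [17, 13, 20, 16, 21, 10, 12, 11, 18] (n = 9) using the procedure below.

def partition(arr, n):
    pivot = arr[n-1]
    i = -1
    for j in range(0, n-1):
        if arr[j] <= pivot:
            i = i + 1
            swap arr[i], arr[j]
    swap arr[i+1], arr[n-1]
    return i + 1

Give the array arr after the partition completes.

[17, 13, 16, 10, 12, 11, 18, 20, 21]

pivot=18, i=-1
j=0: 17≤18, i=0, swap(0,0) ⇒ [17, 13, 20, 16, 21, 10, 12, 11, 18]
j=1: 13≤18, i=1, swap(1,1) ⇒ [17, 13, 20, 16, 21, 10, 12, 11, 18]
j=2: 20>18, skip
j=3: 16≤18, i=2, swap(2,3) ⇒ [17, 13, 16, 20, 21, 10, 12, 11, 18]
j=4: 21>18, skip
j=5: 10≤18, i=3, swap(3,5) ⇒ [17, 13, 16, 10, 21, 20, 12, 11, 18]
j=6: 12≤18, i=4, swap(4,6) ⇒ [17, 13, 16, 10, 12, 20, 21, 11, 18]
j=7: 11≤18, i=5, swap(5,7) ⇒ [17, 13, 16, 10, 12, 11, 21, 20, 18]
swap(6,8) ⇒ [17, 13, 16, 10, 12, 11, 18, 20, 21]; return 6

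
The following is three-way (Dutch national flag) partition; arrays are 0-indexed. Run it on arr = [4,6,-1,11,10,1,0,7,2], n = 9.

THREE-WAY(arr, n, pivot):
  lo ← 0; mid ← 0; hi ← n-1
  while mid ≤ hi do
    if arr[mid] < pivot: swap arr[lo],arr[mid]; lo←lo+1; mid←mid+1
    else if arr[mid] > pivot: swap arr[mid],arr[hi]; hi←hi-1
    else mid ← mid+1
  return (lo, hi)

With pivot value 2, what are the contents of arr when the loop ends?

[0,-1,1,2,10,11,7,6,4]

pivot = 2; lo=0, mid=0, hi=8
arr[mid]=4>2: swap arr[0],arr[8]; hi=7 → [2,6,-1,11,10,1,0,7,4]
arr[mid]=2=2: mid=1
arr[mid]=6>2: swap arr[1],arr[7]; hi=6 → [2,7,-1,11,10,1,0,6,4]
arr[mid]=7>2: swap arr[1],arr[6]; hi=5 → [2,0,-1,11,10,1,7,6,4]
arr[mid]=0<2: swap arr[0],arr[1]; lo=1,mid=2 → [0,2,-1,11,10,1,7,6,4]
arr[mid]=-1<2: swap arr[1],arr[2]; lo=2,mid=3 → [0,-1,2,11,10,1,7,6,4]
arr[mid]=11>2: swap arr[3],arr[5]; hi=4 → [0,-1,2,1,10,11,7,6,4]
arr[mid]=1<2: swap arr[2],arr[3]; lo=3,mid=4 → [0,-1,1,2,10,11,7,6,4]
arr[mid]=10>2: swap arr[4],arr[4]; hi=3 → [0,-1,1,2,10,11,7,6,4]
end: lo=3, hi=3; arr = [0,-1,1,2,10,11,7,6,4]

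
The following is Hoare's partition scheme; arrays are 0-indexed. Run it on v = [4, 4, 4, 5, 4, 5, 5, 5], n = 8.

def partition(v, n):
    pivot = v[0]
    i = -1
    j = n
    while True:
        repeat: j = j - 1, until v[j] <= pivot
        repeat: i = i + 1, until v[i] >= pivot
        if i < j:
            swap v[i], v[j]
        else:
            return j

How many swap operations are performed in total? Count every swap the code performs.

pivot = v[0] = 4; i = -1, j = 8
j→4 (v[4]=4≤4), i→0 (v[0]=4≥4); i<j, swap → [4, 4, 4, 5, 4, 5, 5, 5]
j→2 (v[2]=4≤4), i→1 (v[1]=4≥4); i<j, swap → [4, 4, 4, 5, 4, 5, 5, 5]
j→1, i→2; i≥j, return j=1. v = [4, 4, 4, 5, 4, 5, 5, 5]

2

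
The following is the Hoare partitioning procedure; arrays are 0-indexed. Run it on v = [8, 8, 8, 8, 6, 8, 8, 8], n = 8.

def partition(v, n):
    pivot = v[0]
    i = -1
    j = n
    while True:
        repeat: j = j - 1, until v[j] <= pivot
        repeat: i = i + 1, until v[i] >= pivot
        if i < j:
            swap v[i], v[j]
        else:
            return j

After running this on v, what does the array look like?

[8, 8, 8, 6, 8, 8, 8, 8]

pivot = v[0] = 8; i = -1, j = 8
j→7 (v[7]=8≤8), i→0 (v[0]=8≥8); i<j, swap → [8, 8, 8, 8, 6, 8, 8, 8]
j→6 (v[6]=8≤8), i→1 (v[1]=8≥8); i<j, swap → [8, 8, 8, 8, 6, 8, 8, 8]
j→5 (v[5]=8≤8), i→2 (v[2]=8≥8); i<j, swap → [8, 8, 8, 8, 6, 8, 8, 8]
j→4 (v[4]=6≤8), i→3 (v[3]=8≥8); i<j, swap → [8, 8, 8, 6, 8, 8, 8, 8]
j→3, i→4; i≥j, return j=3. v = [8, 8, 8, 6, 8, 8, 8, 8]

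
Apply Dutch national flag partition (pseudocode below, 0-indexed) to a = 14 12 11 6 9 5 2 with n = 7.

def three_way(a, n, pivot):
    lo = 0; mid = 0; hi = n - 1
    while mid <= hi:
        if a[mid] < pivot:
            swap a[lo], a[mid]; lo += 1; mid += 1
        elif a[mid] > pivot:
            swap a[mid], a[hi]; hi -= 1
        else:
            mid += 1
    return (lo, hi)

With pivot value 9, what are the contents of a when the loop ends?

2 5 6 9 11 12 14

lo=0 mid=0 hi=6
14>9: swap(0,6), hi=5 ⇒ 2 12 11 6 9 5 14
2<9: swap(0,0), lo=1 mid=1 ⇒ 2 12 11 6 9 5 14
12>9: swap(1,5), hi=4 ⇒ 2 5 11 6 9 12 14
5<9: swap(1,1), lo=2 mid=2 ⇒ 2 5 11 6 9 12 14
11>9: swap(2,4), hi=3 ⇒ 2 5 9 6 11 12 14
9=9: mid=3
6<9: swap(2,3), lo=3 mid=4 ⇒ 2 5 6 9 11 12 14
done. lo=3 hi=3; a=2 5 6 9 11 12 14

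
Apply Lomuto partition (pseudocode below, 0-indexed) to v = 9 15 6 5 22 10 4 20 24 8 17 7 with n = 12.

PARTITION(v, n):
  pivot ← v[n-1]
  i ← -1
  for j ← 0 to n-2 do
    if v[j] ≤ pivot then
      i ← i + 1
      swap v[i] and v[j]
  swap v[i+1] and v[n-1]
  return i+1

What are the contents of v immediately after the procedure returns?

pivot=7, i=-1
j=0: 9>7, skip
j=1: 15>7, skip
j=2: 6≤7, i=0, swap(0,2) ⇒ 6 15 9 5 22 10 4 20 24 8 17 7
j=3: 5≤7, i=1, swap(1,3) ⇒ 6 5 9 15 22 10 4 20 24 8 17 7
j=4: 22>7, skip
j=5: 10>7, skip
j=6: 4≤7, i=2, swap(2,6) ⇒ 6 5 4 15 22 10 9 20 24 8 17 7
j=7: 20>7, skip
j=8: 24>7, skip
j=9: 8>7, skip
j=10: 17>7, skip
swap(3,11) ⇒ 6 5 4 7 22 10 9 20 24 8 17 15; return 3

6 5 4 7 22 10 9 20 24 8 17 15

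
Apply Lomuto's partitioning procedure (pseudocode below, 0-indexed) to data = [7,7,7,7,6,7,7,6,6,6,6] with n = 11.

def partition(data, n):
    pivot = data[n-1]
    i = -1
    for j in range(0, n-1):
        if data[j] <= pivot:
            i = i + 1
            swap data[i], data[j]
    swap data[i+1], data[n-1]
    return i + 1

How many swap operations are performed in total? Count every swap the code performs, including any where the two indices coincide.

5

pivot=6, i=-1
j=0: 7>6, skip
j=1: 7>6, skip
j=2: 7>6, skip
j=3: 7>6, skip
j=4: 6≤6, i=0, swap(0,4) ⇒ [6,7,7,7,7,7,7,6,6,6,6]
j=5: 7>6, skip
j=6: 7>6, skip
j=7: 6≤6, i=1, swap(1,7) ⇒ [6,6,7,7,7,7,7,7,6,6,6]
j=8: 6≤6, i=2, swap(2,8) ⇒ [6,6,6,7,7,7,7,7,7,6,6]
j=9: 6≤6, i=3, swap(3,9) ⇒ [6,6,6,6,7,7,7,7,7,7,6]
swap(4,10) ⇒ [6,6,6,6,6,7,7,7,7,7,7]; return 4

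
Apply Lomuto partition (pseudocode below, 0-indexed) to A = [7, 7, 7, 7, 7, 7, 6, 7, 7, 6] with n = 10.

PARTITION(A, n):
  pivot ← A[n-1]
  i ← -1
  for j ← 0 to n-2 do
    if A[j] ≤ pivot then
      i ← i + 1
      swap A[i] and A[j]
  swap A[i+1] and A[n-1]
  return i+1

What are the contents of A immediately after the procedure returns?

pivot = A[9] = 6; i = -1
j=0: A[0]=7 > 6 → no swap
j=1: A[1]=7 > 6 → no swap
j=2: A[2]=7 > 6 → no swap
j=3: A[3]=7 > 6 → no swap
j=4: A[4]=7 > 6 → no swap
j=5: A[5]=7 > 6 → no swap
j=6: A[6]=6 ≤ 6 → i=0, swap A[0],A[6] → [6, 7, 7, 7, 7, 7, 7, 7, 7, 6]
j=7: A[7]=7 > 6 → no swap
j=8: A[8]=7 > 6 → no swap
final swap A[1],A[9] → [6, 6, 7, 7, 7, 7, 7, 7, 7, 7]; return 1

[6, 6, 7, 7, 7, 7, 7, 7, 7, 7]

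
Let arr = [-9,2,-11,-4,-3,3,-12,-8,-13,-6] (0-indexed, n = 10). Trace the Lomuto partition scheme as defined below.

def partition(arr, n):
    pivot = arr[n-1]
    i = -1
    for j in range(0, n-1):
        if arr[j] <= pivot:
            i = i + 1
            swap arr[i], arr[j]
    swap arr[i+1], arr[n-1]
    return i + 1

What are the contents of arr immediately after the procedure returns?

pivot=-6, i=-1
j=0: -9≤-6, i=0, swap(0,0) ⇒ [-9,2,-11,-4,-3,3,-12,-8,-13,-6]
j=1: 2>-6, skip
j=2: -11≤-6, i=1, swap(1,2) ⇒ [-9,-11,2,-4,-3,3,-12,-8,-13,-6]
j=3: -4>-6, skip
j=4: -3>-6, skip
j=5: 3>-6, skip
j=6: -12≤-6, i=2, swap(2,6) ⇒ [-9,-11,-12,-4,-3,3,2,-8,-13,-6]
j=7: -8≤-6, i=3, swap(3,7) ⇒ [-9,-11,-12,-8,-3,3,2,-4,-13,-6]
j=8: -13≤-6, i=4, swap(4,8) ⇒ [-9,-11,-12,-8,-13,3,2,-4,-3,-6]
swap(5,9) ⇒ [-9,-11,-12,-8,-13,-6,2,-4,-3,3]; return 5

[-9,-11,-12,-8,-13,-6,2,-4,-3,3]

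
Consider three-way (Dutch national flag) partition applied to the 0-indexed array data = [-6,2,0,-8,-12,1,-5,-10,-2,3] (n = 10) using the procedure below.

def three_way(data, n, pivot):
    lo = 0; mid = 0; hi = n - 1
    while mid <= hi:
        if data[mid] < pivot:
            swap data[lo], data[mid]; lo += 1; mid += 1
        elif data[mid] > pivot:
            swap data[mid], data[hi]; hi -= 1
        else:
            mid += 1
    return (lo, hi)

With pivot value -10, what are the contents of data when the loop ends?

[-12,-10,-8,0,1,-5,2,-2,3,-6]

lo=0 mid=0 hi=9
-6>-10: swap(0,9), hi=8 ⇒ [3,2,0,-8,-12,1,-5,-10,-2,-6]
3>-10: swap(0,8), hi=7 ⇒ [-2,2,0,-8,-12,1,-5,-10,3,-6]
-2>-10: swap(0,7), hi=6 ⇒ [-10,2,0,-8,-12,1,-5,-2,3,-6]
-10=-10: mid=1
2>-10: swap(1,6), hi=5 ⇒ [-10,-5,0,-8,-12,1,2,-2,3,-6]
-5>-10: swap(1,5), hi=4 ⇒ [-10,1,0,-8,-12,-5,2,-2,3,-6]
1>-10: swap(1,4), hi=3 ⇒ [-10,-12,0,-8,1,-5,2,-2,3,-6]
-12<-10: swap(0,1), lo=1 mid=2 ⇒ [-12,-10,0,-8,1,-5,2,-2,3,-6]
0>-10: swap(2,3), hi=2 ⇒ [-12,-10,-8,0,1,-5,2,-2,3,-6]
-8>-10: swap(2,2), hi=1 ⇒ [-12,-10,-8,0,1,-5,2,-2,3,-6]
done. lo=1 hi=1; data=[-12,-10,-8,0,1,-5,2,-2,3,-6]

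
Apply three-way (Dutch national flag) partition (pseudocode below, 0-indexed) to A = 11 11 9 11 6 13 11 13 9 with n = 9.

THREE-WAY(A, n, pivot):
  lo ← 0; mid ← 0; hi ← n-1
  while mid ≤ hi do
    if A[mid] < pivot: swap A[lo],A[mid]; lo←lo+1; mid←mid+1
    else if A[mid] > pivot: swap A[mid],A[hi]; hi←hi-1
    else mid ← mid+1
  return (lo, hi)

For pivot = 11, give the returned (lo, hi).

pivot = 11; lo=0, mid=0, hi=8
A[mid]=11=11: mid=1
A[mid]=11=11: mid=2
A[mid]=9<11: swap A[0],A[2]; lo=1,mid=3 → 9 11 11 11 6 13 11 13 9
A[mid]=11=11: mid=4
A[mid]=6<11: swap A[1],A[4]; lo=2,mid=5 → 9 6 11 11 11 13 11 13 9
A[mid]=13>11: swap A[5],A[8]; hi=7 → 9 6 11 11 11 9 11 13 13
A[mid]=9<11: swap A[2],A[5]; lo=3,mid=6 → 9 6 9 11 11 11 11 13 13
A[mid]=11=11: mid=7
A[mid]=13>11: swap A[7],A[7]; hi=6 → 9 6 9 11 11 11 11 13 13
end: lo=3, hi=6; A = 9 6 9 11 11 11 11 13 13

(3, 6)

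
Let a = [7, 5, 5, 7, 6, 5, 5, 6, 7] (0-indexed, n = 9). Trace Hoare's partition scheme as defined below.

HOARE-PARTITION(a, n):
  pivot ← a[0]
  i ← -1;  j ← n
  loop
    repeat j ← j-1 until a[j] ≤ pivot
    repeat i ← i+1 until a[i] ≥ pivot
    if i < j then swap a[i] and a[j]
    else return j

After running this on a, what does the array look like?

[7, 5, 5, 6, 6, 5, 5, 7, 7]

pivot=7
j stops at 8 (7), i stops at 0 (7); swap ⇒ [7, 5, 5, 7, 6, 5, 5, 6, 7]
j stops at 7 (6), i stops at 3 (7); swap ⇒ [7, 5, 5, 6, 6, 5, 5, 7, 7]
j stops at 6, i stops at 7; i≥j ⇒ return 6. a=[7, 5, 5, 6, 6, 5, 5, 7, 7]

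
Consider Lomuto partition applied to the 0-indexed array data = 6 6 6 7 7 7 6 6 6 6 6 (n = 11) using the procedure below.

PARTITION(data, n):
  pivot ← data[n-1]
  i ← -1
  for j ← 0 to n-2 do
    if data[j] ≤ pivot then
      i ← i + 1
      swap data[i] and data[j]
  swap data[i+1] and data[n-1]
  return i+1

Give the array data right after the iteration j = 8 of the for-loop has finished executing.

pivot=6, i=-1
j=0: 6≤6, i=0, swap(0,0) ⇒ 6 6 6 7 7 7 6 6 6 6 6
j=1: 6≤6, i=1, swap(1,1) ⇒ 6 6 6 7 7 7 6 6 6 6 6
j=2: 6≤6, i=2, swap(2,2) ⇒ 6 6 6 7 7 7 6 6 6 6 6
j=3: 7>6, skip
j=4: 7>6, skip
j=5: 7>6, skip
j=6: 6≤6, i=3, swap(3,6) ⇒ 6 6 6 6 7 7 7 6 6 6 6
j=7: 6≤6, i=4, swap(4,7) ⇒ 6 6 6 6 6 7 7 7 6 6 6
j=8: 6≤6, i=5, swap(5,8) ⇒ 6 6 6 6 6 6 7 7 7 6 6
(after j=8) data = 6 6 6 6 6 6 7 7 7 6 6

6 6 6 6 6 6 7 7 7 6 6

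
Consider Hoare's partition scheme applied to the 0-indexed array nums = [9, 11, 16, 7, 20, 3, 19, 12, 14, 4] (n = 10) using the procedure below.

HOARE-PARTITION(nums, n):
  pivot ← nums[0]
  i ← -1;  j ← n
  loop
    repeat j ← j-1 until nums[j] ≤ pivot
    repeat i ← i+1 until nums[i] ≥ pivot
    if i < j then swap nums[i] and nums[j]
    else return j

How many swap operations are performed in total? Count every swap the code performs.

pivot = nums[0] = 9; i = -1, j = 10
j→9 (nums[9]=4≤9), i→0 (nums[0]=9≥9); i<j, swap → [4, 11, 16, 7, 20, 3, 19, 12, 14, 9]
j→5 (nums[5]=3≤9), i→1 (nums[1]=11≥9); i<j, swap → [4, 3, 16, 7, 20, 11, 19, 12, 14, 9]
j→3 (nums[3]=7≤9), i→2 (nums[2]=16≥9); i<j, swap → [4, 3, 7, 16, 20, 11, 19, 12, 14, 9]
j→2, i→3; i≥j, return j=2. nums = [4, 3, 7, 16, 20, 11, 19, 12, 14, 9]

3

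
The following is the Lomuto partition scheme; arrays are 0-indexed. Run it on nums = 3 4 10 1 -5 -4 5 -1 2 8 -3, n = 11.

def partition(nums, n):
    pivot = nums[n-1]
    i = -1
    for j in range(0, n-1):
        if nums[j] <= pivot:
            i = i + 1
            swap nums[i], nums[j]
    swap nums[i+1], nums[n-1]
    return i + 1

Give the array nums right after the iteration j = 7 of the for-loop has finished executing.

-5 -4 10 1 3 4 5 -1 2 8 -3

pivot = nums[10] = -3; i = -1
j=0: nums[0]=3 > -3 → no swap
j=1: nums[1]=4 > -3 → no swap
j=2: nums[2]=10 > -3 → no swap
j=3: nums[3]=1 > -3 → no swap
j=4: nums[4]=-5 ≤ -3 → i=0, swap nums[0],nums[4] → -5 4 10 1 3 -4 5 -1 2 8 -3
j=5: nums[5]=-4 ≤ -3 → i=1, swap nums[1],nums[5] → -5 -4 10 1 3 4 5 -1 2 8 -3
j=6: nums[6]=5 > -3 → no swap
j=7: nums[7]=-1 > -3 → no swap
(after j=7) nums = -5 -4 10 1 3 4 5 -1 2 8 -3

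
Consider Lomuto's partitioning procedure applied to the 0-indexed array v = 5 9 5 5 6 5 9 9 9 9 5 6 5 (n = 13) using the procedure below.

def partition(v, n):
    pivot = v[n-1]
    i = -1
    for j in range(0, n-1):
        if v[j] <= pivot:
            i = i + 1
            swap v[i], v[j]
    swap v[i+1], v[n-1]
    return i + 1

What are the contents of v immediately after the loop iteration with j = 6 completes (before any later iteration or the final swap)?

pivot = v[12] = 5; i = -1
j=0: v[0]=5 ≤ 5 → i=0, swap v[0],v[0] (no change) → 5 9 5 5 6 5 9 9 9 9 5 6 5
j=1: v[1]=9 > 5 → no swap
j=2: v[2]=5 ≤ 5 → i=1, swap v[1],v[2] → 5 5 9 5 6 5 9 9 9 9 5 6 5
j=3: v[3]=5 ≤ 5 → i=2, swap v[2],v[3] → 5 5 5 9 6 5 9 9 9 9 5 6 5
j=4: v[4]=6 > 5 → no swap
j=5: v[5]=5 ≤ 5 → i=3, swap v[3],v[5] → 5 5 5 5 6 9 9 9 9 9 5 6 5
j=6: v[6]=9 > 5 → no swap
(after j=6) v = 5 5 5 5 6 9 9 9 9 9 5 6 5

5 5 5 5 6 9 9 9 9 9 5 6 5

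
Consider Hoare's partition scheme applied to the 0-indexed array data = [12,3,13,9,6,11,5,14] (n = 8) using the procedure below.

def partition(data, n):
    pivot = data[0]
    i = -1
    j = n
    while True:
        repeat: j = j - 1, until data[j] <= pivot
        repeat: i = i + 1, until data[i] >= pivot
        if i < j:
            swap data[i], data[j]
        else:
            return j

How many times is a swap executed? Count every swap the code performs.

pivot = data[0] = 12; i = -1, j = 8
j→6 (data[6]=5≤12), i→0 (data[0]=12≥12); i<j, swap → [5,3,13,9,6,11,12,14]
j→5 (data[5]=11≤12), i→2 (data[2]=13≥12); i<j, swap → [5,3,11,9,6,13,12,14]
j→4, i→5; i≥j, return j=4. data = [5,3,11,9,6,13,12,14]

2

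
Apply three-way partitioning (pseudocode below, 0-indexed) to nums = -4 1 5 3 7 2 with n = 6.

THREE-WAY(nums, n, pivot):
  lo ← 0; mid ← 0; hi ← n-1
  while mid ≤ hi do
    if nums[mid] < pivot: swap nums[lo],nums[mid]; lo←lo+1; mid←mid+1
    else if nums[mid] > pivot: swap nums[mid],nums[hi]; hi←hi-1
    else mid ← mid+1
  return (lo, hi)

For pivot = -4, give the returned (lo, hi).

(0, 0)

pivot = -4; lo=0, mid=0, hi=5
nums[mid]=-4=-4: mid=1
nums[mid]=1>-4: swap nums[1],nums[5]; hi=4 → -4 2 5 3 7 1
nums[mid]=2>-4: swap nums[1],nums[4]; hi=3 → -4 7 5 3 2 1
nums[mid]=7>-4: swap nums[1],nums[3]; hi=2 → -4 3 5 7 2 1
nums[mid]=3>-4: swap nums[1],nums[2]; hi=1 → -4 5 3 7 2 1
nums[mid]=5>-4: swap nums[1],nums[1]; hi=0 → -4 5 3 7 2 1
end: lo=0, hi=0; nums = -4 5 3 7 2 1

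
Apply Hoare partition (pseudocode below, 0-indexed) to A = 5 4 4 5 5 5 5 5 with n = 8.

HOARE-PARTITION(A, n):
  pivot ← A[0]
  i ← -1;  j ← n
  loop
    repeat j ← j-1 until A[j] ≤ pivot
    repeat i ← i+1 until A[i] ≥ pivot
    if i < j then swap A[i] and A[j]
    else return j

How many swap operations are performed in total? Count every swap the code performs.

3

pivot=5
j stops at 7 (5), i stops at 0 (5); swap ⇒ 5 4 4 5 5 5 5 5
j stops at 6 (5), i stops at 3 (5); swap ⇒ 5 4 4 5 5 5 5 5
j stops at 5 (5), i stops at 4 (5); swap ⇒ 5 4 4 5 5 5 5 5
j stops at 4, i stops at 5; i≥j ⇒ return 4. A=5 4 4 5 5 5 5 5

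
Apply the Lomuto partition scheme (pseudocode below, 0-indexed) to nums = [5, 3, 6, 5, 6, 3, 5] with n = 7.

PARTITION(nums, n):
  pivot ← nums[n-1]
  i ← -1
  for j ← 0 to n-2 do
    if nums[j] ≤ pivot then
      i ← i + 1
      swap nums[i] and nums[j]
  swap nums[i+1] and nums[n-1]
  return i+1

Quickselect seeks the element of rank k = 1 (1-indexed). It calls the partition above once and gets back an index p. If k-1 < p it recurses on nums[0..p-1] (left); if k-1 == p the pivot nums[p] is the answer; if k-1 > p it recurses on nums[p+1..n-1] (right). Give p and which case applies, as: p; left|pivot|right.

pivot = nums[6] = 5; i = -1
j=0: nums[0]=5 ≤ 5 → i=0, swap nums[0],nums[0] (no change) → [5, 3, 6, 5, 6, 3, 5]
j=1: nums[1]=3 ≤ 5 → i=1, swap nums[1],nums[1] (no change) → [5, 3, 6, 5, 6, 3, 5]
j=2: nums[2]=6 > 5 → no swap
j=3: nums[3]=5 ≤ 5 → i=2, swap nums[2],nums[3] → [5, 3, 5, 6, 6, 3, 5]
j=4: nums[4]=6 > 5 → no swap
j=5: nums[5]=3 ≤ 5 → i=3, swap nums[3],nums[5] → [5, 3, 5, 3, 6, 6, 5]
final swap nums[4],nums[6] → [5, 3, 5, 3, 5, 6, 6]; return 4
p = 4; k-1 = 0 < 4 ⇒ left

4; left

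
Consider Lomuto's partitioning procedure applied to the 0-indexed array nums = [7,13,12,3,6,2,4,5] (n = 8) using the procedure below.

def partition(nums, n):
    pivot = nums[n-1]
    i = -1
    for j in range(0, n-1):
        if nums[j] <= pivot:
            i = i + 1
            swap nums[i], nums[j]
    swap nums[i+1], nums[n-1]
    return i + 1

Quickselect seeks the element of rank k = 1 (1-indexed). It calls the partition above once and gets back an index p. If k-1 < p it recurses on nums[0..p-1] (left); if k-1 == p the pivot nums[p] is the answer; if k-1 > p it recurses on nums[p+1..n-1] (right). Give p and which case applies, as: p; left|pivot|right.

3; left

pivot = nums[7] = 5; i = -1
j=0: nums[0]=7 > 5 → no swap
j=1: nums[1]=13 > 5 → no swap
j=2: nums[2]=12 > 5 → no swap
j=3: nums[3]=3 ≤ 5 → i=0, swap nums[0],nums[3] → [3,13,12,7,6,2,4,5]
j=4: nums[4]=6 > 5 → no swap
j=5: nums[5]=2 ≤ 5 → i=1, swap nums[1],nums[5] → [3,2,12,7,6,13,4,5]
j=6: nums[6]=4 ≤ 5 → i=2, swap nums[2],nums[6] → [3,2,4,7,6,13,12,5]
final swap nums[3],nums[7] → [3,2,4,5,6,13,12,7]; return 3
p = 3; k-1 = 0 < 3 ⇒ left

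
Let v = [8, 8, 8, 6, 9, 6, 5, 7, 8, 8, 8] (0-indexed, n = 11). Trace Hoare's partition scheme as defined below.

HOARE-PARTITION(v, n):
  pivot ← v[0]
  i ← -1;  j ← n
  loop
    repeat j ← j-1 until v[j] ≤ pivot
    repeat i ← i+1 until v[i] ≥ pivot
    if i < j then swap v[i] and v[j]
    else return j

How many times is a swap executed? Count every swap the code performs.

pivot = v[0] = 8; i = -1, j = 11
j→10 (v[10]=8≤8), i→0 (v[0]=8≥8); i<j, swap → [8, 8, 8, 6, 9, 6, 5, 7, 8, 8, 8]
j→9 (v[9]=8≤8), i→1 (v[1]=8≥8); i<j, swap → [8, 8, 8, 6, 9, 6, 5, 7, 8, 8, 8]
j→8 (v[8]=8≤8), i→2 (v[2]=8≥8); i<j, swap → [8, 8, 8, 6, 9, 6, 5, 7, 8, 8, 8]
j→7 (v[7]=7≤8), i→4 (v[4]=9≥8); i<j, swap → [8, 8, 8, 6, 7, 6, 5, 9, 8, 8, 8]
j→6, i→7; i≥j, return j=6. v = [8, 8, 8, 6, 7, 6, 5, 9, 8, 8, 8]

4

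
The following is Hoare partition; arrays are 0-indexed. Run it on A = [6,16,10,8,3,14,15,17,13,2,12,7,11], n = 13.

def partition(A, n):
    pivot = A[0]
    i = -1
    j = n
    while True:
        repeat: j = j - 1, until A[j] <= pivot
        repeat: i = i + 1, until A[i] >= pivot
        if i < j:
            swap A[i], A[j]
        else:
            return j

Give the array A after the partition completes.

[2,3,10,8,16,14,15,17,13,6,12,7,11]

pivot = A[0] = 6; i = -1, j = 13
j→9 (A[9]=2≤6), i→0 (A[0]=6≥6); i<j, swap → [2,16,10,8,3,14,15,17,13,6,12,7,11]
j→4 (A[4]=3≤6), i→1 (A[1]=16≥6); i<j, swap → [2,3,10,8,16,14,15,17,13,6,12,7,11]
j→1, i→2; i≥j, return j=1. A = [2,3,10,8,16,14,15,17,13,6,12,7,11]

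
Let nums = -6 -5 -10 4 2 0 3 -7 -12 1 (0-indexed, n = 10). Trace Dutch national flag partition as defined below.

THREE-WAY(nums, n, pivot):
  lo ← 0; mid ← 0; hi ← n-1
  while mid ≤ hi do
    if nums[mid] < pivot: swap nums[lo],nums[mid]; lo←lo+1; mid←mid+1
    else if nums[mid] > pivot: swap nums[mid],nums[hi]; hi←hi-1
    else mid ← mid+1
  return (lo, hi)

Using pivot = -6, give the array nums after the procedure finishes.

-12 -10 -7 -6 0 3 2 4 1 -5

lo=0 mid=0 hi=9
-6=-6: mid=1
-5>-6: swap(1,9), hi=8 ⇒ -6 1 -10 4 2 0 3 -7 -12 -5
1>-6: swap(1,8), hi=7 ⇒ -6 -12 -10 4 2 0 3 -7 1 -5
-12<-6: swap(0,1), lo=1 mid=2 ⇒ -12 -6 -10 4 2 0 3 -7 1 -5
-10<-6: swap(1,2), lo=2 mid=3 ⇒ -12 -10 -6 4 2 0 3 -7 1 -5
4>-6: swap(3,7), hi=6 ⇒ -12 -10 -6 -7 2 0 3 4 1 -5
-7<-6: swap(2,3), lo=3 mid=4 ⇒ -12 -10 -7 -6 2 0 3 4 1 -5
2>-6: swap(4,6), hi=5 ⇒ -12 -10 -7 -6 3 0 2 4 1 -5
3>-6: swap(4,5), hi=4 ⇒ -12 -10 -7 -6 0 3 2 4 1 -5
0>-6: swap(4,4), hi=3 ⇒ -12 -10 -7 -6 0 3 2 4 1 -5
done. lo=3 hi=3; nums=-12 -10 -7 -6 0 3 2 4 1 -5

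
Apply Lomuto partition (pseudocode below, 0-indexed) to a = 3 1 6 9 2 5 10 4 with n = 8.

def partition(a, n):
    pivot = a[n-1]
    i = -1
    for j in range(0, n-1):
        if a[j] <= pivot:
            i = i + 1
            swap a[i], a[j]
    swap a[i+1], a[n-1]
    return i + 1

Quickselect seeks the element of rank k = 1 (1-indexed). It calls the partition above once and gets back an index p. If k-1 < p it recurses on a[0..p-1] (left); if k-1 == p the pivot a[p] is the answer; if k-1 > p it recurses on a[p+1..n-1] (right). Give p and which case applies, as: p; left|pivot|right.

3; left

pivot = a[7] = 4; i = -1
j=0: a[0]=3 ≤ 4 → i=0, swap a[0],a[0] (no change) → 3 1 6 9 2 5 10 4
j=1: a[1]=1 ≤ 4 → i=1, swap a[1],a[1] (no change) → 3 1 6 9 2 5 10 4
j=2: a[2]=6 > 4 → no swap
j=3: a[3]=9 > 4 → no swap
j=4: a[4]=2 ≤ 4 → i=2, swap a[2],a[4] → 3 1 2 9 6 5 10 4
j=5: a[5]=5 > 4 → no swap
j=6: a[6]=10 > 4 → no swap
final swap a[3],a[7] → 3 1 2 4 6 5 10 9; return 3
p = 3; k-1 = 0 < 3 ⇒ left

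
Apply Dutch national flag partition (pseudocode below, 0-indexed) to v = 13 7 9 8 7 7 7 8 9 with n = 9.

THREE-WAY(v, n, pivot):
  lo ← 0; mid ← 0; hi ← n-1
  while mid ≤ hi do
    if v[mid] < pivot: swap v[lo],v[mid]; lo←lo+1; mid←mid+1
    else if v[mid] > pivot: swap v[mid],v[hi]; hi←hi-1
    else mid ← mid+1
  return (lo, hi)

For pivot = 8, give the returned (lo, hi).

lo=0 mid=0 hi=8
13>8: swap(0,8), hi=7 ⇒ 9 7 9 8 7 7 7 8 13
9>8: swap(0,7), hi=6 ⇒ 8 7 9 8 7 7 7 9 13
8=8: mid=1
7<8: swap(0,1), lo=1 mid=2 ⇒ 7 8 9 8 7 7 7 9 13
9>8: swap(2,6), hi=5 ⇒ 7 8 7 8 7 7 9 9 13
7<8: swap(1,2), lo=2 mid=3 ⇒ 7 7 8 8 7 7 9 9 13
8=8: mid=4
7<8: swap(2,4), lo=3 mid=5 ⇒ 7 7 7 8 8 7 9 9 13
7<8: swap(3,5), lo=4 mid=6 ⇒ 7 7 7 7 8 8 9 9 13
done. lo=4 hi=5; v=7 7 7 7 8 8 9 9 13

(4, 5)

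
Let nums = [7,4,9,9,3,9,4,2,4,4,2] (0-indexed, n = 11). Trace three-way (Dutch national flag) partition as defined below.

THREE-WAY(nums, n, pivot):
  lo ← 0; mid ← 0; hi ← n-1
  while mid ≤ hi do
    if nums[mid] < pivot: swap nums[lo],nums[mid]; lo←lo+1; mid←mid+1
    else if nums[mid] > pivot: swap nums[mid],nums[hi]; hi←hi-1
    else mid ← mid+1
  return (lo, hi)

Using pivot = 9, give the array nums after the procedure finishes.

pivot = 9; lo=0, mid=0, hi=10
nums[mid]=7<9: swap nums[0],nums[0]; lo=1,mid=1 → [7,4,9,9,3,9,4,2,4,4,2]
nums[mid]=4<9: swap nums[1],nums[1]; lo=2,mid=2 → [7,4,9,9,3,9,4,2,4,4,2]
nums[mid]=9=9: mid=3
nums[mid]=9=9: mid=4
nums[mid]=3<9: swap nums[2],nums[4]; lo=3,mid=5 → [7,4,3,9,9,9,4,2,4,4,2]
nums[mid]=9=9: mid=6
nums[mid]=4<9: swap nums[3],nums[6]; lo=4,mid=7 → [7,4,3,4,9,9,9,2,4,4,2]
nums[mid]=2<9: swap nums[4],nums[7]; lo=5,mid=8 → [7,4,3,4,2,9,9,9,4,4,2]
nums[mid]=4<9: swap nums[5],nums[8]; lo=6,mid=9 → [7,4,3,4,2,4,9,9,9,4,2]
nums[mid]=4<9: swap nums[6],nums[9]; lo=7,mid=10 → [7,4,3,4,2,4,4,9,9,9,2]
nums[mid]=2<9: swap nums[7],nums[10]; lo=8,mid=11 → [7,4,3,4,2,4,4,2,9,9,9]
end: lo=8, hi=10; nums = [7,4,3,4,2,4,4,2,9,9,9]

[7,4,3,4,2,4,4,2,9,9,9]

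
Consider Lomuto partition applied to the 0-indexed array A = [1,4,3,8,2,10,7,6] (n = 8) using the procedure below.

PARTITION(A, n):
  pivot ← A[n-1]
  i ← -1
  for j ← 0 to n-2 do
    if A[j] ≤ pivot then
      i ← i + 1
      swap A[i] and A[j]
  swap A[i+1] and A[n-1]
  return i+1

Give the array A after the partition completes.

pivot=6, i=-1
j=0: 1≤6, i=0, swap(0,0) ⇒ [1,4,3,8,2,10,7,6]
j=1: 4≤6, i=1, swap(1,1) ⇒ [1,4,3,8,2,10,7,6]
j=2: 3≤6, i=2, swap(2,2) ⇒ [1,4,3,8,2,10,7,6]
j=3: 8>6, skip
j=4: 2≤6, i=3, swap(3,4) ⇒ [1,4,3,2,8,10,7,6]
j=5: 10>6, skip
j=6: 7>6, skip
swap(4,7) ⇒ [1,4,3,2,6,10,7,8]; return 4

[1,4,3,2,6,10,7,8]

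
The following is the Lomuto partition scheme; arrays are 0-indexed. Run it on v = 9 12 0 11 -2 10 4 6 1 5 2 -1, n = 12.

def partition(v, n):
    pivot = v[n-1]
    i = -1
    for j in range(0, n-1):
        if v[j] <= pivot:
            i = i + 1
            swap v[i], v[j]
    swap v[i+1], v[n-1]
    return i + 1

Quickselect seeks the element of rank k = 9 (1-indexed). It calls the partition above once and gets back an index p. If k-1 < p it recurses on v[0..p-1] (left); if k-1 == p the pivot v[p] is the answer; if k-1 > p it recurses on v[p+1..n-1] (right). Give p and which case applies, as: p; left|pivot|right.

1; right

pivot=-1, i=-1
j=0: 9>-1, skip
j=1: 12>-1, skip
j=2: 0>-1, skip
j=3: 11>-1, skip
j=4: -2≤-1, i=0, swap(0,4) ⇒ -2 12 0 11 9 10 4 6 1 5 2 -1
j=5: 10>-1, skip
j=6: 4>-1, skip
j=7: 6>-1, skip
j=8: 1>-1, skip
j=9: 5>-1, skip
j=10: 2>-1, skip
swap(1,11) ⇒ -2 -1 0 11 9 10 4 6 1 5 2 12; return 1
p = 1; k-1 = 8 > 1 ⇒ right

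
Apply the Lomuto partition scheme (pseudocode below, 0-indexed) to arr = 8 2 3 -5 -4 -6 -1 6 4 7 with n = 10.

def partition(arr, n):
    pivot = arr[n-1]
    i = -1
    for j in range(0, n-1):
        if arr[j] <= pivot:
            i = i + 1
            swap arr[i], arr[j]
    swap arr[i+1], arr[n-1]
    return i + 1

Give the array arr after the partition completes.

2 3 -5 -4 -6 -1 6 4 7 8

pivot=7, i=-1
j=0: 8>7, skip
j=1: 2≤7, i=0, swap(0,1) ⇒ 2 8 3 -5 -4 -6 -1 6 4 7
j=2: 3≤7, i=1, swap(1,2) ⇒ 2 3 8 -5 -4 -6 -1 6 4 7
j=3: -5≤7, i=2, swap(2,3) ⇒ 2 3 -5 8 -4 -6 -1 6 4 7
j=4: -4≤7, i=3, swap(3,4) ⇒ 2 3 -5 -4 8 -6 -1 6 4 7
j=5: -6≤7, i=4, swap(4,5) ⇒ 2 3 -5 -4 -6 8 -1 6 4 7
j=6: -1≤7, i=5, swap(5,6) ⇒ 2 3 -5 -4 -6 -1 8 6 4 7
j=7: 6≤7, i=6, swap(6,7) ⇒ 2 3 -5 -4 -6 -1 6 8 4 7
j=8: 4≤7, i=7, swap(7,8) ⇒ 2 3 -5 -4 -6 -1 6 4 8 7
swap(8,9) ⇒ 2 3 -5 -4 -6 -1 6 4 7 8; return 8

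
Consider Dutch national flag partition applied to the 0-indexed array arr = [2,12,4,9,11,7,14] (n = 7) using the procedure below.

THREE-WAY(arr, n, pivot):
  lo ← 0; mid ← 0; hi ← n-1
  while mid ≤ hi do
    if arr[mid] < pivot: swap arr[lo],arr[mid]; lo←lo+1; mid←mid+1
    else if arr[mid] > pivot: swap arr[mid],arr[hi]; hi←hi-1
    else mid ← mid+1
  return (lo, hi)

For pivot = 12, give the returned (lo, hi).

lo=0 mid=0 hi=6
2<12: swap(0,0), lo=1 mid=1 ⇒ [2,12,4,9,11,7,14]
12=12: mid=2
4<12: swap(1,2), lo=2 mid=3 ⇒ [2,4,12,9,11,7,14]
9<12: swap(2,3), lo=3 mid=4 ⇒ [2,4,9,12,11,7,14]
11<12: swap(3,4), lo=4 mid=5 ⇒ [2,4,9,11,12,7,14]
7<12: swap(4,5), lo=5 mid=6 ⇒ [2,4,9,11,7,12,14]
14>12: swap(6,6), hi=5 ⇒ [2,4,9,11,7,12,14]
done. lo=5 hi=5; arr=[2,4,9,11,7,12,14]

(5, 5)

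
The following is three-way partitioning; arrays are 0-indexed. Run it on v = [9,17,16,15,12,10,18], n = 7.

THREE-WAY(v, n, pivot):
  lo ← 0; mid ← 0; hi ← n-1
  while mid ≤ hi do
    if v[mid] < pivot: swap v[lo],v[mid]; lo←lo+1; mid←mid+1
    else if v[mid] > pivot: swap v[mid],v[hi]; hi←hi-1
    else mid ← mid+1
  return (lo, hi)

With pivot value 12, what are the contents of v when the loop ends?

[9,10,12,15,16,18,17]

pivot = 12; lo=0, mid=0, hi=6
v[mid]=9<12: swap v[0],v[0]; lo=1,mid=1 → [9,17,16,15,12,10,18]
v[mid]=17>12: swap v[1],v[6]; hi=5 → [9,18,16,15,12,10,17]
v[mid]=18>12: swap v[1],v[5]; hi=4 → [9,10,16,15,12,18,17]
v[mid]=10<12: swap v[1],v[1]; lo=2,mid=2 → [9,10,16,15,12,18,17]
v[mid]=16>12: swap v[2],v[4]; hi=3 → [9,10,12,15,16,18,17]
v[mid]=12=12: mid=3
v[mid]=15>12: swap v[3],v[3]; hi=2 → [9,10,12,15,16,18,17]
end: lo=2, hi=2; v = [9,10,12,15,16,18,17]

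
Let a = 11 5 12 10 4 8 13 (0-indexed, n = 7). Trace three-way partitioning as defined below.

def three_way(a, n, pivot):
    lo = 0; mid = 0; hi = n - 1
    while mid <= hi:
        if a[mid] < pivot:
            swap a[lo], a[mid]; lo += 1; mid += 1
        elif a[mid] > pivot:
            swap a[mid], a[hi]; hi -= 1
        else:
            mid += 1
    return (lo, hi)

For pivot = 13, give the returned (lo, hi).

(6, 6)

lo=0 mid=0 hi=6
11<13: swap(0,0), lo=1 mid=1 ⇒ 11 5 12 10 4 8 13
5<13: swap(1,1), lo=2 mid=2 ⇒ 11 5 12 10 4 8 13
12<13: swap(2,2), lo=3 mid=3 ⇒ 11 5 12 10 4 8 13
10<13: swap(3,3), lo=4 mid=4 ⇒ 11 5 12 10 4 8 13
4<13: swap(4,4), lo=5 mid=5 ⇒ 11 5 12 10 4 8 13
8<13: swap(5,5), lo=6 mid=6 ⇒ 11 5 12 10 4 8 13
13=13: mid=7
done. lo=6 hi=6; a=11 5 12 10 4 8 13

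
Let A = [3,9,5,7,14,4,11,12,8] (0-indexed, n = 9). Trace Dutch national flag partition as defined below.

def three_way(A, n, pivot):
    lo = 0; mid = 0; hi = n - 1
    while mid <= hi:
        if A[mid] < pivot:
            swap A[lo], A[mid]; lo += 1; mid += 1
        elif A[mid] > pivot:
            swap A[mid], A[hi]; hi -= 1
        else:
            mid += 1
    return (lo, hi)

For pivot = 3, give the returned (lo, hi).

(0, 0)

lo=0 mid=0 hi=8
3=3: mid=1
9>3: swap(1,8), hi=7 ⇒ [3,8,5,7,14,4,11,12,9]
8>3: swap(1,7), hi=6 ⇒ [3,12,5,7,14,4,11,8,9]
12>3: swap(1,6), hi=5 ⇒ [3,11,5,7,14,4,12,8,9]
11>3: swap(1,5), hi=4 ⇒ [3,4,5,7,14,11,12,8,9]
4>3: swap(1,4), hi=3 ⇒ [3,14,5,7,4,11,12,8,9]
14>3: swap(1,3), hi=2 ⇒ [3,7,5,14,4,11,12,8,9]
7>3: swap(1,2), hi=1 ⇒ [3,5,7,14,4,11,12,8,9]
5>3: swap(1,1), hi=0 ⇒ [3,5,7,14,4,11,12,8,9]
done. lo=0 hi=0; A=[3,5,7,14,4,11,12,8,9]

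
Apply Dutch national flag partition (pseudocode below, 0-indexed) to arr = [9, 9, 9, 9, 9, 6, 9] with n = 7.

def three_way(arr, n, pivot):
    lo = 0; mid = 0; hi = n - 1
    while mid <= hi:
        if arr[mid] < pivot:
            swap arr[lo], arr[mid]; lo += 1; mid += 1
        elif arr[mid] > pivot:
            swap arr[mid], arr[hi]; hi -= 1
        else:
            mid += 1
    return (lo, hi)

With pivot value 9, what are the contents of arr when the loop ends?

[6, 9, 9, 9, 9, 9, 9]

lo=0 mid=0 hi=6
9=9: mid=1
9=9: mid=2
9=9: mid=3
9=9: mid=4
9=9: mid=5
6<9: swap(0,5), lo=1 mid=6 ⇒ [6, 9, 9, 9, 9, 9, 9]
9=9: mid=7
done. lo=1 hi=6; arr=[6, 9, 9, 9, 9, 9, 9]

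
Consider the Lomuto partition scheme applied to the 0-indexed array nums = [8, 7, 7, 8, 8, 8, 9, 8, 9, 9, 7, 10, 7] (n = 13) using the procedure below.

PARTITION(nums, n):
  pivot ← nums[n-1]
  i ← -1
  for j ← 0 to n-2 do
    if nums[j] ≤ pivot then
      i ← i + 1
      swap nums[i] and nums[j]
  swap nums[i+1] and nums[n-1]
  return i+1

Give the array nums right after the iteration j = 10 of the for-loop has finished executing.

pivot = nums[12] = 7; i = -1
j=0: nums[0]=8 > 7 → no swap
j=1: nums[1]=7 ≤ 7 → i=0, swap nums[0],nums[1] → [7, 8, 7, 8, 8, 8, 9, 8, 9, 9, 7, 10, 7]
j=2: nums[2]=7 ≤ 7 → i=1, swap nums[1],nums[2] → [7, 7, 8, 8, 8, 8, 9, 8, 9, 9, 7, 10, 7]
j=3: nums[3]=8 > 7 → no swap
j=4: nums[4]=8 > 7 → no swap
j=5: nums[5]=8 > 7 → no swap
j=6: nums[6]=9 > 7 → no swap
j=7: nums[7]=8 > 7 → no swap
j=8: nums[8]=9 > 7 → no swap
j=9: nums[9]=9 > 7 → no swap
j=10: nums[10]=7 ≤ 7 → i=2, swap nums[2],nums[10] → [7, 7, 7, 8, 8, 8, 9, 8, 9, 9, 8, 10, 7]
(after j=10) nums = [7, 7, 7, 8, 8, 8, 9, 8, 9, 9, 8, 10, 7]

[7, 7, 7, 8, 8, 8, 9, 8, 9, 9, 8, 10, 7]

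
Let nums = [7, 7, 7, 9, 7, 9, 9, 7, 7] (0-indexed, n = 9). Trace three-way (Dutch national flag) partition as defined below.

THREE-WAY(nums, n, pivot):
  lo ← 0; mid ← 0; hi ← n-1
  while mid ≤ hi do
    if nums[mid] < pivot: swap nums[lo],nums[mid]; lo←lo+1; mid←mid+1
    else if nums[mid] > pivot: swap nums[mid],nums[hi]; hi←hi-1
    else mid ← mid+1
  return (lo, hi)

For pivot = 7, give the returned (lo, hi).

pivot = 7; lo=0, mid=0, hi=8
nums[mid]=7=7: mid=1
nums[mid]=7=7: mid=2
nums[mid]=7=7: mid=3
nums[mid]=9>7: swap nums[3],nums[8]; hi=7 → [7, 7, 7, 7, 7, 9, 9, 7, 9]
nums[mid]=7=7: mid=4
nums[mid]=7=7: mid=5
nums[mid]=9>7: swap nums[5],nums[7]; hi=6 → [7, 7, 7, 7, 7, 7, 9, 9, 9]
nums[mid]=7=7: mid=6
nums[mid]=9>7: swap nums[6],nums[6]; hi=5 → [7, 7, 7, 7, 7, 7, 9, 9, 9]
end: lo=0, hi=5; nums = [7, 7, 7, 7, 7, 7, 9, 9, 9]

(0, 5)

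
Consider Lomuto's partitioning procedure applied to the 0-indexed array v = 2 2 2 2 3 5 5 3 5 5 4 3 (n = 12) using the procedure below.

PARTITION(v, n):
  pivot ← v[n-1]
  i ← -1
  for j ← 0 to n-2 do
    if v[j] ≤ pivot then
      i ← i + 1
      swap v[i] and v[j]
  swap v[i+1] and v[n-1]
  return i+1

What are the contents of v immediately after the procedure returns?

pivot=3, i=-1
j=0: 2≤3, i=0, swap(0,0) ⇒ 2 2 2 2 3 5 5 3 5 5 4 3
j=1: 2≤3, i=1, swap(1,1) ⇒ 2 2 2 2 3 5 5 3 5 5 4 3
j=2: 2≤3, i=2, swap(2,2) ⇒ 2 2 2 2 3 5 5 3 5 5 4 3
j=3: 2≤3, i=3, swap(3,3) ⇒ 2 2 2 2 3 5 5 3 5 5 4 3
j=4: 3≤3, i=4, swap(4,4) ⇒ 2 2 2 2 3 5 5 3 5 5 4 3
j=5: 5>3, skip
j=6: 5>3, skip
j=7: 3≤3, i=5, swap(5,7) ⇒ 2 2 2 2 3 3 5 5 5 5 4 3
j=8: 5>3, skip
j=9: 5>3, skip
j=10: 4>3, skip
swap(6,11) ⇒ 2 2 2 2 3 3 3 5 5 5 4 5; return 6

2 2 2 2 3 3 3 5 5 5 4 5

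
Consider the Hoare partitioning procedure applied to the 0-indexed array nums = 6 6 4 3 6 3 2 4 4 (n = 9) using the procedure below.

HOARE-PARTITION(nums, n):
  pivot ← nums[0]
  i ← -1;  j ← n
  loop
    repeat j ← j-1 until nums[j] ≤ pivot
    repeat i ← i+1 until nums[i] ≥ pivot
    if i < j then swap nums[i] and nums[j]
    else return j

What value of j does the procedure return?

pivot = nums[0] = 6; i = -1, j = 9
j→8 (nums[8]=4≤6), i→0 (nums[0]=6≥6); i<j, swap → 4 6 4 3 6 3 2 4 6
j→7 (nums[7]=4≤6), i→1 (nums[1]=6≥6); i<j, swap → 4 4 4 3 6 3 2 6 6
j→6 (nums[6]=2≤6), i→4 (nums[4]=6≥6); i<j, swap → 4 4 4 3 2 3 6 6 6
j→5, i→6; i≥j, return j=5. nums = 4 4 4 3 2 3 6 6 6

5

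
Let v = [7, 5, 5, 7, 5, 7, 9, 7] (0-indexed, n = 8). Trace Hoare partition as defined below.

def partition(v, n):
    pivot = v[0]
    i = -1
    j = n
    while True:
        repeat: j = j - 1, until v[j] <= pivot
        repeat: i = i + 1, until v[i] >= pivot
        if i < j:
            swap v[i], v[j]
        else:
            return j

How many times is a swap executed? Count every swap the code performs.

2

pivot=7
j stops at 7 (7), i stops at 0 (7); swap ⇒ [7, 5, 5, 7, 5, 7, 9, 7]
j stops at 5 (7), i stops at 3 (7); swap ⇒ [7, 5, 5, 7, 5, 7, 9, 7]
j stops at 4, i stops at 5; i≥j ⇒ return 4. v=[7, 5, 5, 7, 5, 7, 9, 7]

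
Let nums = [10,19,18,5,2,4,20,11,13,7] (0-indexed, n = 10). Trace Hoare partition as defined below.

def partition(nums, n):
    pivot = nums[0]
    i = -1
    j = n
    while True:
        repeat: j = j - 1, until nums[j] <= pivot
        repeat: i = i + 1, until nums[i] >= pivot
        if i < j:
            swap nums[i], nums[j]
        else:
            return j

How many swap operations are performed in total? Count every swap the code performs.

pivot = nums[0] = 10; i = -1, j = 10
j→9 (nums[9]=7≤10), i→0 (nums[0]=10≥10); i<j, swap → [7,19,18,5,2,4,20,11,13,10]
j→5 (nums[5]=4≤10), i→1 (nums[1]=19≥10); i<j, swap → [7,4,18,5,2,19,20,11,13,10]
j→4 (nums[4]=2≤10), i→2 (nums[2]=18≥10); i<j, swap → [7,4,2,5,18,19,20,11,13,10]
j→3, i→4; i≥j, return j=3. nums = [7,4,2,5,18,19,20,11,13,10]

3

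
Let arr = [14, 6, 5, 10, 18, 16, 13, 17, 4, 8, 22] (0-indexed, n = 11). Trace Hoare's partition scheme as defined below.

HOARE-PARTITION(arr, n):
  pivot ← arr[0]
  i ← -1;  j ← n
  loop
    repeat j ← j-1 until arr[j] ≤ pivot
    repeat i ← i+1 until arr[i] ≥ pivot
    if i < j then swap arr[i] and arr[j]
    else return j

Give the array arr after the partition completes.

[8, 6, 5, 10, 4, 13, 16, 17, 18, 14, 22]

pivot = arr[0] = 14; i = -1, j = 11
j→9 (arr[9]=8≤14), i→0 (arr[0]=14≥14); i<j, swap → [8, 6, 5, 10, 18, 16, 13, 17, 4, 14, 22]
j→8 (arr[8]=4≤14), i→4 (arr[4]=18≥14); i<j, swap → [8, 6, 5, 10, 4, 16, 13, 17, 18, 14, 22]
j→6 (arr[6]=13≤14), i→5 (arr[5]=16≥14); i<j, swap → [8, 6, 5, 10, 4, 13, 16, 17, 18, 14, 22]
j→5, i→6; i≥j, return j=5. arr = [8, 6, 5, 10, 4, 13, 16, 17, 18, 14, 22]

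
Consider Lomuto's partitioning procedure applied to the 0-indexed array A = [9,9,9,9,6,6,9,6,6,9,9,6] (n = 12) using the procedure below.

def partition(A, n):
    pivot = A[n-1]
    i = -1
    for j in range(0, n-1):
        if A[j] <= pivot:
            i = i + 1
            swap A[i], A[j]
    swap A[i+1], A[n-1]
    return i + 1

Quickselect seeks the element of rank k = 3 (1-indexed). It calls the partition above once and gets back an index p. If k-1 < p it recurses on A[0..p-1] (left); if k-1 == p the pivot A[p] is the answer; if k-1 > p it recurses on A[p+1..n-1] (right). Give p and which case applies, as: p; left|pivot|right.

pivot = A[11] = 6; i = -1
j=0: A[0]=9 > 6 → no swap
j=1: A[1]=9 > 6 → no swap
j=2: A[2]=9 > 6 → no swap
j=3: A[3]=9 > 6 → no swap
j=4: A[4]=6 ≤ 6 → i=0, swap A[0],A[4] → [6,9,9,9,9,6,9,6,6,9,9,6]
j=5: A[5]=6 ≤ 6 → i=1, swap A[1],A[5] → [6,6,9,9,9,9,9,6,6,9,9,6]
j=6: A[6]=9 > 6 → no swap
j=7: A[7]=6 ≤ 6 → i=2, swap A[2],A[7] → [6,6,6,9,9,9,9,9,6,9,9,6]
j=8: A[8]=6 ≤ 6 → i=3, swap A[3],A[8] → [6,6,6,6,9,9,9,9,9,9,9,6]
j=9: A[9]=9 > 6 → no swap
j=10: A[10]=9 > 6 → no swap
final swap A[4],A[11] → [6,6,6,6,6,9,9,9,9,9,9,9]; return 4
p = 4; k-1 = 2 < 4 ⇒ left

4; left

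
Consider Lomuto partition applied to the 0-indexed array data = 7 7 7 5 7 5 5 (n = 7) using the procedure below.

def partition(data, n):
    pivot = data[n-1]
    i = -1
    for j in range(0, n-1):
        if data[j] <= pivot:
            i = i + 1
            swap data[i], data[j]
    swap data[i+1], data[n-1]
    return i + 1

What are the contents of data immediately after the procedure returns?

pivot=5, i=-1
j=0: 7>5, skip
j=1: 7>5, skip
j=2: 7>5, skip
j=3: 5≤5, i=0, swap(0,3) ⇒ 5 7 7 7 7 5 5
j=4: 7>5, skip
j=5: 5≤5, i=1, swap(1,5) ⇒ 5 5 7 7 7 7 5
swap(2,6) ⇒ 5 5 5 7 7 7 7; return 2

5 5 5 7 7 7 7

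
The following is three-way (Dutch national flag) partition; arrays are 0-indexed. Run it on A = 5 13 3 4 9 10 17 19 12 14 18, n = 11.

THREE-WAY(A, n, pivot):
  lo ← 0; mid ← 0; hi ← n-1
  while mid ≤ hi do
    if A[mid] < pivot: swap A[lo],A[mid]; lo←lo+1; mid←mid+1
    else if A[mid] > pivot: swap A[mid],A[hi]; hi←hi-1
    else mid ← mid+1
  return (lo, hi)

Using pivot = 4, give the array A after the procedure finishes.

lo=0 mid=0 hi=10
5>4: swap(0,10), hi=9 ⇒ 18 13 3 4 9 10 17 19 12 14 5
18>4: swap(0,9), hi=8 ⇒ 14 13 3 4 9 10 17 19 12 18 5
14>4: swap(0,8), hi=7 ⇒ 12 13 3 4 9 10 17 19 14 18 5
12>4: swap(0,7), hi=6 ⇒ 19 13 3 4 9 10 17 12 14 18 5
19>4: swap(0,6), hi=5 ⇒ 17 13 3 4 9 10 19 12 14 18 5
17>4: swap(0,5), hi=4 ⇒ 10 13 3 4 9 17 19 12 14 18 5
10>4: swap(0,4), hi=3 ⇒ 9 13 3 4 10 17 19 12 14 18 5
9>4: swap(0,3), hi=2 ⇒ 4 13 3 9 10 17 19 12 14 18 5
4=4: mid=1
13>4: swap(1,2), hi=1 ⇒ 4 3 13 9 10 17 19 12 14 18 5
3<4: swap(0,1), lo=1 mid=2 ⇒ 3 4 13 9 10 17 19 12 14 18 5
done. lo=1 hi=1; A=3 4 13 9 10 17 19 12 14 18 5

3 4 13 9 10 17 19 12 14 18 5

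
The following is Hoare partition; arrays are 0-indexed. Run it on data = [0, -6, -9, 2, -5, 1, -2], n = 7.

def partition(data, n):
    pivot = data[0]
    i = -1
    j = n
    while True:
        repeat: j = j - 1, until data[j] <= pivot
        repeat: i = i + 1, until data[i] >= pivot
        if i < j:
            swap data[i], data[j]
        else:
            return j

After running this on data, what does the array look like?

pivot = data[0] = 0; i = -1, j = 7
j→6 (data[6]=-2≤0), i→0 (data[0]=0≥0); i<j, swap → [-2, -6, -9, 2, -5, 1, 0]
j→4 (data[4]=-5≤0), i→3 (data[3]=2≥0); i<j, swap → [-2, -6, -9, -5, 2, 1, 0]
j→3, i→4; i≥j, return j=3. data = [-2, -6, -9, -5, 2, 1, 0]

[-2, -6, -9, -5, 2, 1, 0]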